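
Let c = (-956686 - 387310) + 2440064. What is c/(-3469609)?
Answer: -1096068/3469609 ≈ -0.31591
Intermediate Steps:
c = 1096068 (c = -1343996 + 2440064 = 1096068)
c/(-3469609) = 1096068/(-3469609) = 1096068*(-1/3469609) = -1096068/3469609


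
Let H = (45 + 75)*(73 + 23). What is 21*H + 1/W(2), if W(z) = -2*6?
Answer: 2903039/12 ≈ 2.4192e+5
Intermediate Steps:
W(z) = -12
H = 11520 (H = 120*96 = 11520)
21*H + 1/W(2) = 21*11520 + 1/(-12) = 241920 - 1/12 = 2903039/12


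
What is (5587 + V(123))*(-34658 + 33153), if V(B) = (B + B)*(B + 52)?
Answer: -73198685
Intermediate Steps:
V(B) = 2*B*(52 + B) (V(B) = (2*B)*(52 + B) = 2*B*(52 + B))
(5587 + V(123))*(-34658 + 33153) = (5587 + 2*123*(52 + 123))*(-34658 + 33153) = (5587 + 2*123*175)*(-1505) = (5587 + 43050)*(-1505) = 48637*(-1505) = -73198685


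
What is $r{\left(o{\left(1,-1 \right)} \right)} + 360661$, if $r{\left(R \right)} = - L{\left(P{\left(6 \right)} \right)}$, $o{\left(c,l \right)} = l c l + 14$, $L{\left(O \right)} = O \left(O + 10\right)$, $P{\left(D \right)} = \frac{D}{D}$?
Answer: $360650$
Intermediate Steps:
$P{\left(D \right)} = 1$
$L{\left(O \right)} = O \left(10 + O\right)$
$o{\left(c,l \right)} = 14 + c l^{2}$ ($o{\left(c,l \right)} = c l l + 14 = c l^{2} + 14 = 14 + c l^{2}$)
$r{\left(R \right)} = -11$ ($r{\left(R \right)} = - 1 \left(10 + 1\right) = - 1 \cdot 11 = \left(-1\right) 11 = -11$)
$r{\left(o{\left(1,-1 \right)} \right)} + 360661 = -11 + 360661 = 360650$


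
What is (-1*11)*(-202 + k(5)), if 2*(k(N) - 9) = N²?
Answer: 3971/2 ≈ 1985.5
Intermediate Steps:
k(N) = 9 + N²/2
(-1*11)*(-202 + k(5)) = (-1*11)*(-202 + (9 + (½)*5²)) = -11*(-202 + (9 + (½)*25)) = -11*(-202 + (9 + 25/2)) = -11*(-202 + 43/2) = -11*(-361/2) = 3971/2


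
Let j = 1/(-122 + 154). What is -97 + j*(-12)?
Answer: -779/8 ≈ -97.375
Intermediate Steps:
j = 1/32 ≈ 0.031250
-97 + j*(-12) = -97 + (1/32)*(-12) = -97 - 3/8 = -779/8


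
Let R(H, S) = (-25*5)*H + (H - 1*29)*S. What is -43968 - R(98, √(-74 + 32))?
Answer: -31718 - 69*I*√42 ≈ -31718.0 - 447.17*I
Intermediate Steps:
R(H, S) = -125*H + S*(-29 + H) (R(H, S) = -125*H + (H - 29)*S = -125*H + (-29 + H)*S = -125*H + S*(-29 + H))
-43968 - R(98, √(-74 + 32)) = -43968 - (-125*98 - 29*√(-74 + 32) + 98*√(-74 + 32)) = -43968 - (-12250 - 29*I*√42 + 98*√(-42)) = -43968 - (-12250 - 29*I*√42 + 98*(I*√42)) = -43968 - (-12250 - 29*I*√42 + 98*I*√42) = -43968 - (-12250 + 69*I*√42) = -43968 + (12250 - 69*I*√42) = -31718 - 69*I*√42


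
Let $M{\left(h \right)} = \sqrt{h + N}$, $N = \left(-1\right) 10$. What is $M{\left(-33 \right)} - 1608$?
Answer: $-1608 + i \sqrt{43} \approx -1608.0 + 6.5574 i$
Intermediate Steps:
$N = -10$
$M{\left(h \right)} = \sqrt{-10 + h}$ ($M{\left(h \right)} = \sqrt{h - 10} = \sqrt{-10 + h}$)
$M{\left(-33 \right)} - 1608 = \sqrt{-10 - 33} - 1608 = \sqrt{-43} - 1608 = i \sqrt{43} - 1608 = -1608 + i \sqrt{43}$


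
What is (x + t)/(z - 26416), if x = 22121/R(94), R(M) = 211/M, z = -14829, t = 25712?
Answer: -7504606/8702695 ≈ -0.86233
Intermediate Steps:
x = 2079374/211 (x = 22121/((211/94)) = 22121/((211*(1/94))) = 22121/(211/94) = 22121*(94/211) = 2079374/211 ≈ 9854.9)
(x + t)/(z - 26416) = (2079374/211 + 25712)/(-14829 - 26416) = (7504606/211)/(-41245) = (7504606/211)*(-1/41245) = -7504606/8702695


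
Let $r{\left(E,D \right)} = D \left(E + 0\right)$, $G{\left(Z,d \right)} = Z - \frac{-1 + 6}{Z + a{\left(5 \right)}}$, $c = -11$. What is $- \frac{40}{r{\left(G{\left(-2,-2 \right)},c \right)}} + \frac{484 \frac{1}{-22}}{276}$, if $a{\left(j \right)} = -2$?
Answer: $- \frac{7481}{1518} \approx -4.9282$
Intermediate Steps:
$G{\left(Z,d \right)} = Z - \frac{5}{-2 + Z}$ ($G{\left(Z,d \right)} = Z - \frac{-1 + 6}{Z - 2} = Z - \frac{5}{-2 + Z}$)
$r{\left(E,D \right)} = D E$
$- \frac{40}{r{\left(G{\left(-2,-2 \right)},c \right)}} + \frac{484 \frac{1}{-22}}{276} = - \frac{40}{\left(-11\right) \frac{-5 + \left(-2\right)^{2} - -4}{-2 - 2}} + \frac{484 \frac{1}{-22}}{276} = - \frac{40}{\left(-11\right) \frac{-5 + 4 + 4}{-4}} + 484 \left(- \frac{1}{22}\right) \frac{1}{276} = - \frac{40}{\left(-11\right) \left(\left(- \frac{1}{4}\right) 3\right)} - \frac{11}{138} = - \frac{40}{\left(-11\right) \left(- \frac{3}{4}\right)} - \frac{11}{138} = - \frac{40}{\frac{33}{4}} - \frac{11}{138} = \left(-40\right) \frac{4}{33} - \frac{11}{138} = - \frac{160}{33} - \frac{11}{138} = - \frac{7481}{1518}$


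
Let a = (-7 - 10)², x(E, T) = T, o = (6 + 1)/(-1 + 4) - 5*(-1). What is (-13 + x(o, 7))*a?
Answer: -1734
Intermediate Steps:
o = 22/3 (o = 7/3 + 5 = 22/3 ≈ 7.3333)
a = 289 (a = (-17)² = 289)
(-13 + x(o, 7))*a = (-13 + 7)*289 = -6*289 = -1734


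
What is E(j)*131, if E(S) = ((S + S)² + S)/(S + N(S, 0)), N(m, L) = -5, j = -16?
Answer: -6288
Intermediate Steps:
E(S) = (S + 4*S²)/(-5 + S) (E(S) = ((S + S)² + S)/(S - 5) = ((2*S)² + S)/(-5 + S) = (4*S² + S)/(-5 + S) = (S + 4*S²)/(-5 + S))
E(j)*131 = -16*(1 + 4*(-16))/(-5 - 16)*131 = -16*(1 - 64)/(-21)*131 = -16*(-1/21)*(-63)*131 = -48*131 = -6288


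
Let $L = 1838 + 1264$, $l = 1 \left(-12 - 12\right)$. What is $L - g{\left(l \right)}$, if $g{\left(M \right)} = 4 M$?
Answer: $3198$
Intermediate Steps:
$l = -24$ ($l = 1 \left(-12 - 12\right) = 1 \left(-24\right) = -24$)
$L = 3102$
$L - g{\left(l \right)} = 3102 - 4 \left(-24\right) = 3102 - -96 = 3102 + 96 = 3198$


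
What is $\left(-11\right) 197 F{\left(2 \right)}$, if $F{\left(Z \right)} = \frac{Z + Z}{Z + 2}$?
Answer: $-2167$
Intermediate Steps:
$F{\left(Z \right)} = \frac{2 Z}{2 + Z}$
$\left(-11\right) 197 F{\left(2 \right)} = \left(-11\right) 197 \cdot 2 \cdot 2 \frac{1}{2 + 2} = - 2167 \cdot 2 \cdot 2 \cdot \frac{1}{4} = \left(-2167\right) 1 = -2167$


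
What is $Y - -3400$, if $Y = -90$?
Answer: $3310$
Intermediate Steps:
$Y - -3400 = -90 - -3400 = -90 + 3400 = 3310$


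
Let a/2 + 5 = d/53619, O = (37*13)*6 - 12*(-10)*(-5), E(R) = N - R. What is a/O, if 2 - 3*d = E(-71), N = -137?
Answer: -804217/183859551 ≈ -0.0043741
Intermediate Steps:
E(R) = -137 - R
d = 68/3 (d = ⅔ - (-137 - 1*(-71))/3 = ⅔ - (-137 + 71)/3 = ⅔ - ⅓*(-66) = ⅔ + 22 = 68/3 ≈ 22.667)
O = 2286 (O = 481*6 - (-120)*(-5) = 2886 - 1*600 = 2886 - 600 = 2286)
a = -1608434/160857 (a = -10 + 2*((68/3)/53619) = -10 + 2*((68/3)*(1/53619)) = -10 + 2*(68/160857) = -10 + 136/160857 = -1608434/160857 ≈ -9.9992)
a/O = -1608434/160857/2286 = -1608434/160857*1/2286 = -804217/183859551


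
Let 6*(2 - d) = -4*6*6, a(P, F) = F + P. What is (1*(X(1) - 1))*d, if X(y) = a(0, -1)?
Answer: -52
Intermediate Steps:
X(y) = -1 (X(y) = -1 + 0 = -1)
d = 26 (d = 2 - (-4*6)*6/6 = 2 - (-4)*6 = 2 - 1/6*(-144) = 2 + 24 = 26)
(1*(X(1) - 1))*d = (1*(-1 - 1))*26 = (1*(-2))*26 = -2*26 = -52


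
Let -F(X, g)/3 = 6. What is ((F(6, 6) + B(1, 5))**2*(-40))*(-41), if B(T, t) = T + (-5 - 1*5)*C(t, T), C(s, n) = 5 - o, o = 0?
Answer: 7361960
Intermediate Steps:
C(s, n) = 5 (C(s, n) = 5 - 1*0 = 5 + 0 = 5)
B(T, t) = -50 + T (B(T, t) = T + (-5 - 1*5)*5 = T + (-5 - 5)*5 = T - 10*5 = T - 50 = -50 + T)
F(X, g) = -18 (F(X, g) = -3*6 = -18)
((F(6, 6) + B(1, 5))**2*(-40))*(-41) = ((-18 + (-50 + 1))**2*(-40))*(-41) = ((-18 - 49)**2*(-40))*(-41) = ((-67)**2*(-40))*(-41) = (4489*(-40))*(-41) = -179560*(-41) = 7361960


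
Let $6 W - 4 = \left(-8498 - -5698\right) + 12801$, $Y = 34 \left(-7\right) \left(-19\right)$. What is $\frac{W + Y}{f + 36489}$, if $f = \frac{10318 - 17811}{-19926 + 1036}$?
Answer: $\frac{116919655}{689284703} \approx 0.16962$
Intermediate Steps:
$Y = 4522$ ($Y = \left(-238\right) \left(-19\right) = 4522$)
$W = \frac{3335}{2}$ ($W = \frac{2}{3} + \frac{\left(-8498 - -5698\right) + 12801}{6} = \frac{2}{3} + \frac{\left(-8498 + 5698\right) + 12801}{6} = \frac{2}{3} + \frac{-2800 + 12801}{6} = \frac{2}{3} + \frac{1}{6} \cdot 10001 = \frac{2}{3} + \frac{10001}{6} = \frac{3335}{2} \approx 1667.5$)
$f = \frac{7493}{18890}$ ($f = - \frac{7493}{-18890} = \left(-7493\right) \left(- \frac{1}{18890}\right) = \frac{7493}{18890} \approx 0.39667$)
$\frac{W + Y}{f + 36489} = \frac{\frac{3335}{2} + 4522}{\frac{7493}{18890} + 36489} = \frac{12379}{2 \cdot \frac{689284703}{18890}} = \frac{12379}{2} \cdot \frac{18890}{689284703} = \frac{116919655}{689284703}$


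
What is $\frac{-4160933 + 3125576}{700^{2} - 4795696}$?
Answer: $\frac{345119}{1435232} \approx 0.24046$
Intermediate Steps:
$\frac{-4160933 + 3125576}{700^{2} - 4795696} = - \frac{1035357}{490000 - 4795696} = - \frac{1035357}{-4305696} = \left(-1035357\right) \left(- \frac{1}{4305696}\right) = \frac{345119}{1435232}$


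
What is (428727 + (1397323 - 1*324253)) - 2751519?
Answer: -1249722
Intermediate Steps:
(428727 + (1397323 - 1*324253)) - 2751519 = (428727 + (1397323 - 324253)) - 2751519 = (428727 + 1073070) - 2751519 = 1501797 - 2751519 = -1249722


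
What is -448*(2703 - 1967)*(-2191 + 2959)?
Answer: -253231104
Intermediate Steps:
-448*(2703 - 1967)*(-2191 + 2959) = -329728*768 = -448*565248 = -253231104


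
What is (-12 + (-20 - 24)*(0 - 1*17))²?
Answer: 541696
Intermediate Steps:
(-12 + (-20 - 24)*(0 - 1*17))² = (-12 - 44*(0 - 17))² = (-12 - 44*(-17))² = (-12 + 748)² = 736² = 541696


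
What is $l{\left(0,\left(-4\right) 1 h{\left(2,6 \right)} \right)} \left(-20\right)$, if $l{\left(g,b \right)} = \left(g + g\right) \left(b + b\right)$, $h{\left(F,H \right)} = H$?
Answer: $0$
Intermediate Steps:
$l{\left(g,b \right)} = 4 b g$ ($l{\left(g,b \right)} = 2 g 2 b = 4 b g$)
$l{\left(0,\left(-4\right) 1 h{\left(2,6 \right)} \right)} \left(-20\right) = 4 \left(-4\right) 1 \cdot 6 \cdot 0 \left(-20\right) = 4 \left(\left(-4\right) 6\right) 0 \left(-20\right) = 4 \left(-24\right) 0 \left(-20\right) = 0 \left(-20\right) = 0$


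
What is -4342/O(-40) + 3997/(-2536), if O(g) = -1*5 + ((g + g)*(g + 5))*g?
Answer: -436672673/284044680 ≈ -1.5373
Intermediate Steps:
O(g) = -5 + 2*g²*(5 + g) (O(g) = -5 + ((2*g)*(5 + g))*g = -5 + (2*g*(5 + g))*g = -5 + 2*g²*(5 + g))
-4342/O(-40) + 3997/(-2536) = -4342/(-5 + 2*(-40)³ + 10*(-40)²) + 3997/(-2536) = -4342/(-5 + 2*(-64000) + 10*1600) + 3997*(-1/2536) = -4342/(-5 - 128000 + 16000) - 3997/2536 = -4342/(-112005) - 3997/2536 = -4342*(-1/112005) - 3997/2536 = 4342/112005 - 3997/2536 = -436672673/284044680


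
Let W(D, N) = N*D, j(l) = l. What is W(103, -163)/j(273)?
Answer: -16789/273 ≈ -61.498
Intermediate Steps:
W(D, N) = D*N
W(103, -163)/j(273) = (103*(-163))/273 = -16789*1/273 = -16789/273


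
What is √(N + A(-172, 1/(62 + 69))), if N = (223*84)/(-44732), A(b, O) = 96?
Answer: 3*√1328148995/11183 ≈ 9.7766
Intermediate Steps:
N = -4683/11183 (N = 18732*(-1/44732) = -4683/11183 ≈ -0.41876)
√(N + A(-172, 1/(62 + 69))) = √(-4683/11183 + 96) = √(1068885/11183) = 3*√1328148995/11183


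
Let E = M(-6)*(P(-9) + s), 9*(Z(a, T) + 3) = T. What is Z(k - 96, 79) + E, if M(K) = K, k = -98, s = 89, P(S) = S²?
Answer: -9128/9 ≈ -1014.2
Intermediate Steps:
Z(a, T) = -3 + T/9
E = -1020 (E = -6*((-9)² + 89) = -6*(81 + 89) = -6*170 = -1020)
Z(k - 96, 79) + E = (-3 + (⅑)*79) - 1020 = (-3 + 79/9) - 1020 = 52/9 - 1020 = -9128/9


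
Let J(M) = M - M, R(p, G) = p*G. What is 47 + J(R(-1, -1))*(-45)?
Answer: 47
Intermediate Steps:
R(p, G) = G*p
J(M) = 0
47 + J(R(-1, -1))*(-45) = 47 + 0*(-45) = 47 + 0 = 47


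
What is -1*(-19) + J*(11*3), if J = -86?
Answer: -2819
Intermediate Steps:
-1*(-19) + J*(11*3) = -1*(-19) - 946*3 = 19 - 86*33 = 19 - 2838 = -2819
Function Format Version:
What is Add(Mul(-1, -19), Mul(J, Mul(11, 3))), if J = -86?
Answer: -2819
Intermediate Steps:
Add(Mul(-1, -19), Mul(J, Mul(11, 3))) = Add(Mul(-1, -19), Mul(-86, Mul(11, 3))) = Add(19, Mul(-86, 33)) = Add(19, -2838) = -2819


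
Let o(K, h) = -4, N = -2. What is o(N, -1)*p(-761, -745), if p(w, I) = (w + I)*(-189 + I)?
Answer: -5626416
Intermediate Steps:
p(w, I) = (-189 + I)*(I + w) (p(w, I) = (I + w)*(-189 + I) = (-189 + I)*(I + w))
o(N, -1)*p(-761, -745) = -4*((-745)² - 189*(-745) - 189*(-761) - 745*(-761)) = -4*(555025 + 140805 + 143829 + 566945) = -4*1406604 = -5626416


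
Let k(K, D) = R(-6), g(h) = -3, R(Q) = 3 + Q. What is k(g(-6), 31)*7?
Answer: -21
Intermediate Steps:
k(K, D) = -3 (k(K, D) = 3 - 6 = -3)
k(g(-6), 31)*7 = -3*7 = -21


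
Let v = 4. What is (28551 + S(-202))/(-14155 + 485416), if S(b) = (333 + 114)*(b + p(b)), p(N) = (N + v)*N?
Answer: 5938823/157087 ≈ 37.806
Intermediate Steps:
p(N) = N*(4 + N) (p(N) = (N + 4)*N = (4 + N)*N = N*(4 + N))
S(b) = 447*b + 447*b*(4 + b) (S(b) = (333 + 114)*(b + b*(4 + b)) = 447*(b + b*(4 + b)) = 447*b + 447*b*(4 + b))
(28551 + S(-202))/(-14155 + 485416) = (28551 + 447*(-202)*(5 - 202))/(-14155 + 485416) = (28551 + 447*(-202)*(-197))/471261 = (28551 + 17787918)*(1/471261) = 17816469*(1/471261) = 5938823/157087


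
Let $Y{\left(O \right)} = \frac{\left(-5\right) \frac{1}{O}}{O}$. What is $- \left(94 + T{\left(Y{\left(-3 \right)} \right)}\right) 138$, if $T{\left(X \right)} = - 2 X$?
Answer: $- \frac{39376}{3} \approx -13125.0$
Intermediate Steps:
$Y{\left(O \right)} = - \frac{5}{O^{2}}$
$- \left(94 + T{\left(Y{\left(-3 \right)} \right)}\right) 138 = - \left(94 - 2 \left(- \frac{5}{9}\right)\right) 138 = - \left(94 - 2 \left(\left(-5\right) \frac{1}{9}\right)\right) 138 = - \left(94 - - \frac{10}{9}\right) 138 = - \left(94 + \frac{10}{9}\right) 138 = - \frac{856 \cdot 138}{9} = \left(-1\right) \frac{39376}{3} = - \frac{39376}{3}$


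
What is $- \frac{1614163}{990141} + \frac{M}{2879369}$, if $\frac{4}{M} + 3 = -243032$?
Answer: $- \frac{1129571001450291709}{692888240495583015} \approx -1.6302$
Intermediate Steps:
$M = - \frac{4}{243035}$ ($M = \frac{4}{-3 - 243032} = \frac{4}{-243035} = 4 \left(- \frac{1}{243035}\right) = - \frac{4}{243035} \approx -1.6459 \cdot 10^{-5}$)
$- \frac{1614163}{990141} + \frac{M}{2879369} = - \frac{1614163}{990141} - \frac{4}{243035 \cdot 2879369} = \left(-1614163\right) \frac{1}{990141} - \frac{4}{699787444915} = - \frac{1614163}{990141} - \frac{4}{699787444915} = - \frac{1129571001450291709}{692888240495583015}$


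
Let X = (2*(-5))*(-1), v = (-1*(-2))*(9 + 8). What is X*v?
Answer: 340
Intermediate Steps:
v = 34 (v = 2*17 = 34)
X = 10 (X = -10*(-1) = 10)
X*v = 10*34 = 340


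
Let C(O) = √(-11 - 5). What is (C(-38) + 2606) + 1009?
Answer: 3615 + 4*I ≈ 3615.0 + 4.0*I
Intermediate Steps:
C(O) = 4*I (C(O) = √(-16) = 4*I)
(C(-38) + 2606) + 1009 = (4*I + 2606) + 1009 = (2606 + 4*I) + 1009 = 3615 + 4*I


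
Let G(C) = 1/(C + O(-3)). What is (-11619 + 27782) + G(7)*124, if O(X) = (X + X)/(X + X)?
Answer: 32357/2 ≈ 16179.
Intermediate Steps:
O(X) = 1 (O(X) = (2*X)/((2*X)) = (2*X)*(1/(2*X)) = 1)
G(C) = 1/(1 + C) (G(C) = 1/(C + 1) = 1/(1 + C))
(-11619 + 27782) + G(7)*124 = (-11619 + 27782) + 124/(1 + 7) = 16163 + 124/8 = 16163 + (⅛)*124 = 16163 + 31/2 = 32357/2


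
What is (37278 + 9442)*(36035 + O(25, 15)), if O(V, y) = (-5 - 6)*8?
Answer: 1679443840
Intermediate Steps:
O(V, y) = -88 (O(V, y) = -11*8 = -88)
(37278 + 9442)*(36035 + O(25, 15)) = (37278 + 9442)*(36035 - 88) = 46720*35947 = 1679443840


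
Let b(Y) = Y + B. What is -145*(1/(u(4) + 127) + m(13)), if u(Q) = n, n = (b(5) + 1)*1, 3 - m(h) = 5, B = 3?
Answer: 39295/136 ≈ 288.93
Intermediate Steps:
m(h) = -2 (m(h) = 3 - 1*5 = 3 - 5 = -2)
b(Y) = 3 + Y (b(Y) = Y + 3 = 3 + Y)
n = 9 (n = ((3 + 5) + 1)*1 = (8 + 1)*1 = 9*1 = 9)
u(Q) = 9
-145*(1/(u(4) + 127) + m(13)) = -145*(1/(9 + 127) - 2) = -145*(1/136 - 2) = -145*(-271/136) = 39295/136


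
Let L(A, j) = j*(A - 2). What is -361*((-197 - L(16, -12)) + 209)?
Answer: -64980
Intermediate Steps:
L(A, j) = j*(-2 + A)
-361*((-197 - L(16, -12)) + 209) = -361*((-197 - (-12)*(-2 + 16)) + 209) = -361*((-197 - (-12)*14) + 209) = -361*((-197 - 1*(-168)) + 209) = -361*((-197 + 168) + 209) = -361*(-29 + 209) = -361*180 = -64980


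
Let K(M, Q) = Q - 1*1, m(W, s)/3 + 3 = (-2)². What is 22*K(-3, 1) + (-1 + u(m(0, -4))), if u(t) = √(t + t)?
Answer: -1 + √6 ≈ 1.4495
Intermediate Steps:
m(W, s) = 3 (m(W, s) = -9 + 3*(-2)² = -9 + 3*4 = -9 + 12 = 3)
K(M, Q) = -1 + Q (K(M, Q) = Q - 1 = -1 + Q)
u(t) = √2*√t (u(t) = √(2*t) = √2*√t)
22*K(-3, 1) + (-1 + u(m(0, -4))) = 22*(-1 + 1) + (-1 + √2*√3) = 22*0 + (-1 + √6) = 0 + (-1 + √6) = -1 + √6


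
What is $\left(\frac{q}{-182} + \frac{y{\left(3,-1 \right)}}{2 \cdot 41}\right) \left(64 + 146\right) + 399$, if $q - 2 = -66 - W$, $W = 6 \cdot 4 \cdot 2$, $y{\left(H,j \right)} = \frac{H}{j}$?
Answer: $\frac{277452}{533} \approx 520.55$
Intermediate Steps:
$W = 48$ ($W = 24 \cdot 2 = 48$)
$q = -112$ ($q = 2 - 114 = -112$)
$\left(\frac{q}{-182} + \frac{y{\left(3,-1 \right)}}{2 \cdot 41}\right) \left(64 + 146\right) + 399 = \left(- \frac{112}{-182} + \frac{3 \frac{1}{-1}}{2 \cdot 41}\right) \left(64 + 146\right) + 399 = \left(\left(-112\right) \left(- \frac{1}{182}\right) + \frac{3 \left(-1\right)}{82}\right) 210 + 399 = \left(\frac{8}{13} - \frac{3}{82}\right) 210 + 399 = \frac{617}{1066} \cdot 210 + 399 = \frac{64785}{533} + 399 = \frac{277452}{533}$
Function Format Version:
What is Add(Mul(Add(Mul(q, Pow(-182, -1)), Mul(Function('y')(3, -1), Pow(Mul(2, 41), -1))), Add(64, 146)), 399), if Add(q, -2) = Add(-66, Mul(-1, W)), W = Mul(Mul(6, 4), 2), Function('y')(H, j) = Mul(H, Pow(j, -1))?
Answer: Rational(277452, 533) ≈ 520.55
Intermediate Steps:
W = 48 (W = Mul(24, 2) = 48)
q = -112 (q = Add(2, Add(-66, Mul(-1, 48))) = Add(2, Add(-66, -48)) = Add(2, -114) = -112)
Add(Mul(Add(Mul(q, Pow(-182, -1)), Mul(Function('y')(3, -1), Pow(Mul(2, 41), -1))), Add(64, 146)), 399) = Add(Mul(Add(Mul(-112, Pow(-182, -1)), Mul(Mul(3, Pow(-1, -1)), Pow(Mul(2, 41), -1))), Add(64, 146)), 399) = Add(Mul(Add(Mul(-112, Rational(-1, 182)), Mul(Mul(3, -1), Pow(82, -1))), 210), 399) = Add(Mul(Add(Rational(8, 13), Mul(-3, Rational(1, 82))), 210), 399) = Add(Mul(Add(Rational(8, 13), Rational(-3, 82)), 210), 399) = Add(Mul(Rational(617, 1066), 210), 399) = Add(Rational(64785, 533), 399) = Rational(277452, 533)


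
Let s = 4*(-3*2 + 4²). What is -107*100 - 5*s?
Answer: -10900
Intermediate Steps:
s = 40 (s = 4*(-6 + 16) = 4*10 = 40)
-107*100 - 5*s = -107*100 - 5*40 = -10700 - 200 = -10900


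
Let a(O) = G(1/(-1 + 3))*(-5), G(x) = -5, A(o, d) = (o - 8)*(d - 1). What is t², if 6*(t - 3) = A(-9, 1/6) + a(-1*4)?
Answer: 117649/1296 ≈ 90.779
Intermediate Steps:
A(o, d) = (-1 + d)*(-8 + o) (A(o, d) = (-8 + o)*(-1 + d) = (-1 + d)*(-8 + o))
a(O) = 25 (a(O) = -5*(-5) = 25)
t = 343/36 (t = 3 + ((8 - 1*(-9) - 8/6 - 9/6) + 25)/6 = 3 + ((8 + 9 - 8*⅙ + (⅙)*(-9)) + 25)/6 = 3 + ((8 + 9 - 4/3 - 3/2) + 25)/6 = 3 + (85/6 + 25)/6 = 3 + (⅙)*(235/6) = 3 + 235/36 = 343/36 ≈ 9.5278)
t² = (343/36)² = 117649/1296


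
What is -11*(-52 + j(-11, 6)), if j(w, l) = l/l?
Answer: 561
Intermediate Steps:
j(w, l) = 1
-11*(-52 + j(-11, 6)) = -11*(-52 + 1) = -11*(-51) = 561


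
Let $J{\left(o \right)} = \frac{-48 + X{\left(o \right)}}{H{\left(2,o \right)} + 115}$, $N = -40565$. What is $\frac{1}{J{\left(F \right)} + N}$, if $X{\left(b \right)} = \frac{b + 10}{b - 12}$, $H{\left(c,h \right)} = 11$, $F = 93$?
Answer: $- \frac{10206}{414010175} \approx -2.4652 \cdot 10^{-5}$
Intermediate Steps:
$X{\left(b \right)} = \frac{10 + b}{-12 + b}$
$J{\left(o \right)} = - \frac{8}{21} + \frac{10 + o}{126 \left(-12 + o\right)}$ ($J{\left(o \right)} = \frac{-48 + \frac{10 + o}{-12 + o}}{11 + 115} = \frac{-48 + \frac{10 + o}{-12 + o}}{126} = \left(-48 + \frac{10 + o}{-12 + o}\right) \frac{1}{126} = - \frac{8}{21} + \frac{10 + o}{126 \left(-12 + o\right)}$)
$\frac{1}{J{\left(F \right)} + N} = \frac{1}{\frac{586 - 4371}{126 \left(-12 + 93\right)} - 40565} = \frac{1}{\frac{586 - 4371}{126 \cdot 81} - 40565} = \frac{1}{\frac{1}{126} \cdot \frac{1}{81} \left(-3785\right) - 40565} = \frac{1}{- \frac{3785}{10206} - 40565} = \frac{1}{- \frac{414010175}{10206}} = - \frac{10206}{414010175}$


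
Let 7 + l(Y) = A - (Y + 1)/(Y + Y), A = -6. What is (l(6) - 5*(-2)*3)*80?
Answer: 3940/3 ≈ 1313.3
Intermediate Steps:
l(Y) = -13 - (1 + Y)/(2*Y) (l(Y) = -7 + (-6 - (Y + 1)/(Y + Y)) = -7 + (-6 - (1 + Y)/(2*Y)) = -13 - (1 + Y)/(2*Y))
(l(6) - 5*(-2)*3)*80 = ((1/2)*(-1 - 27*6)/6 - 5*(-2)*3)*80 = ((1/2)*(1/6)*(-1 - 162) + 10*3)*80 = ((1/2)*(1/6)*(-163) + 30)*80 = (-163/12 + 30)*80 = (197/12)*80 = 3940/3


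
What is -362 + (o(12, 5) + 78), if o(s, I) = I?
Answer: -279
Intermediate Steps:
-362 + (o(12, 5) + 78) = -362 + (5 + 78) = -362 + 83 = -279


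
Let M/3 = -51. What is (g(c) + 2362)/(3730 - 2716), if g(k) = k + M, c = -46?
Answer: 721/338 ≈ 2.1331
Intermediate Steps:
M = -153 (M = 3*(-51) = -153)
g(k) = -153 + k (g(k) = k - 153 = -153 + k)
(g(c) + 2362)/(3730 - 2716) = ((-153 - 46) + 2362)/(3730 - 2716) = (-199 + 2362)/1014 = 2163*(1/1014) = 721/338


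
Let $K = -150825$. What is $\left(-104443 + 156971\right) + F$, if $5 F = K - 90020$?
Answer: $4359$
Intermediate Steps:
$F = -48169$ ($F = \frac{-150825 - 90020}{5} = \frac{1}{5} \left(-240845\right) = -48169$)
$\left(-104443 + 156971\right) + F = \left(-104443 + 156971\right) - 48169 = 52528 - 48169 = 4359$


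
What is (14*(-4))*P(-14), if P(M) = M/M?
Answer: -56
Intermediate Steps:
P(M) = 1
(14*(-4))*P(-14) = (14*(-4))*1 = -56*1 = -56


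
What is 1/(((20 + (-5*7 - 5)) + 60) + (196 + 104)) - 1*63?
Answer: -21419/340 ≈ -62.997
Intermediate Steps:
1/(((20 + (-5*7 - 5)) + 60) + (196 + 104)) - 1*63 = 1/(((20 + (-35 - 5)) + 60) + 300) - 63 = 1/(((20 - 40) + 60) + 300) - 63 = 1/((-20 + 60) + 300) - 63 = 1/(40 + 300) - 63 = 1/340 - 63 = -21419/340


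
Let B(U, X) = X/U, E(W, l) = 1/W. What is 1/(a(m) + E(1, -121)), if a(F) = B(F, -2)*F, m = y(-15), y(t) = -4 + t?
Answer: -1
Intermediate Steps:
m = -19 (m = -4 - 15 = -19)
a(F) = -2 (a(F) = (-2/F)*F = -2)
1/(a(m) + E(1, -121)) = 1/(-2 + 1/1) = 1/(-2 + 1) = 1/(-1) = -1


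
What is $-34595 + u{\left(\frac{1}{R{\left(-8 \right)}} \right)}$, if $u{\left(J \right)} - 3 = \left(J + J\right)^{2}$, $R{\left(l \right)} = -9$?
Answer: $- \frac{2801948}{81} \approx -34592.0$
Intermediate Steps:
$u{\left(J \right)} = 3 + 4 J^{2}$ ($u{\left(J \right)} = 3 + \left(J + J\right)^{2} = 3 + \left(2 J\right)^{2} = 3 + 4 J^{2}$)
$-34595 + u{\left(\frac{1}{R{\left(-8 \right)}} \right)} = -34595 + \left(3 + 4 \left(\frac{1}{-9}\right)^{2}\right) = -34595 + \left(3 + 4 \left(- \frac{1}{9}\right)^{2}\right) = -34595 + \left(3 + 4 \cdot \frac{1}{81}\right) = -34595 + \left(3 + \frac{4}{81}\right) = -34595 + \frac{247}{81} = - \frac{2801948}{81}$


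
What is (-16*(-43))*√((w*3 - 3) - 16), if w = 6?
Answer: 688*I ≈ 688.0*I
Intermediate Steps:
(-16*(-43))*√((w*3 - 3) - 16) = (-16*(-43))*√((6*3 - 3) - 16) = 688*√((18 - 3) - 16) = 688*√(15 - 16) = 688*√(-1) = 688*I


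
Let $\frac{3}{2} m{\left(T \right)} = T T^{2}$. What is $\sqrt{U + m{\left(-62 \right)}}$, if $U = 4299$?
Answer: $\frac{i \sqrt{1391277}}{3} \approx 393.17 i$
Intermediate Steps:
$m{\left(T \right)} = \frac{2 T^{3}}{3}$ ($m{\left(T \right)} = \frac{2 T T^{2}}{3} = \frac{2 T^{3}}{3}$)
$\sqrt{U + m{\left(-62 \right)}} = \sqrt{4299 + \frac{2 \left(-62\right)^{3}}{3}} = \sqrt{4299 + \frac{2}{3} \left(-238328\right)} = \sqrt{4299 - \frac{476656}{3}} = \sqrt{- \frac{463759}{3}} = \frac{i \sqrt{1391277}}{3}$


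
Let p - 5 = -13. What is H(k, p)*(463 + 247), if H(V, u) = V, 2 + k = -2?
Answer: -2840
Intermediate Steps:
p = -8 (p = 5 - 13 = -8)
k = -4 (k = -2 - 2 = -4)
H(k, p)*(463 + 247) = -4*(463 + 247) = -4*710 = -2840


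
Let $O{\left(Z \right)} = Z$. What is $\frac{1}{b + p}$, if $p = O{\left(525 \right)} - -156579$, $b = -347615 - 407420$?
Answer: $- \frac{1}{597931} \approx -1.6724 \cdot 10^{-6}$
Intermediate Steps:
$b = -755035$
$p = 157104$ ($p = 525 - -156579 = 525 + 156579 = 157104$)
$\frac{1}{b + p} = \frac{1}{-755035 + 157104} = \frac{1}{-597931} = - \frac{1}{597931}$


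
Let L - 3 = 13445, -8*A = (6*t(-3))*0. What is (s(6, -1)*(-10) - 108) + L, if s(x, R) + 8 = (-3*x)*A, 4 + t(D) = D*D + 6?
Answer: 13420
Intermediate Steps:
t(D) = 2 + D**2 (t(D) = -4 + (D*D + 6) = -4 + (D**2 + 6) = -4 + (6 + D**2) = 2 + D**2)
A = 0 (A = -6*(2 + (-3)**2)*0/8 = -6*(2 + 9)*0/8 = -6*11*0/8 = -33*0/4 = -1/8*0 = 0)
L = 13448 (L = 3 + 13445 = 13448)
s(x, R) = -8 (s(x, R) = -8 - 3*x*0 = -8 + 0 = -8)
(s(6, -1)*(-10) - 108) + L = (-8*(-10) - 108) + 13448 = (80 - 108) + 13448 = -28 + 13448 = 13420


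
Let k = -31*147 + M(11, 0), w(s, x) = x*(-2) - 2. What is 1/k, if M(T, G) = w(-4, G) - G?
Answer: -1/4559 ≈ -0.00021935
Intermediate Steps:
w(s, x) = -2 - 2*x (w(s, x) = -2*x - 2 = -2 - 2*x)
M(T, G) = -2 - 3*G (M(T, G) = (-2 - 2*G) - G = -2 - 3*G)
k = -4559 (k = -31*147 + (-2 - 3*0) = -4557 + (-2 + 0) = -4557 - 2 = -4559)
1/k = 1/(-4559) = -1/4559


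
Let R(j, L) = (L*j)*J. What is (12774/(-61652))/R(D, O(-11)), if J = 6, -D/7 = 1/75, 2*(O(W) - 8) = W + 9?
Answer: 159675/3020948 ≈ 0.052856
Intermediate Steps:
O(W) = 25/2 + W/2 (O(W) = 8 + (W + 9)/2 = 8 + (9 + W)/2 = 8 + (9/2 + W/2) = 25/2 + W/2)
D = -7/75 ≈ -0.093333
R(j, L) = 6*L*j (R(j, L) = (L*j)*6 = 6*L*j)
(12774/(-61652))/R(D, O(-11)) = (12774/(-61652))/((6*(25/2 + (1/2)*(-11))*(-7/75))) = (12774*(-1/61652))/((6*(25/2 - 11/2)*(-7/75))) = -6387/(30826*(6*7*(-7/75))) = -6387/(30826*(-98/25)) = -6387/30826*(-25/98) = 159675/3020948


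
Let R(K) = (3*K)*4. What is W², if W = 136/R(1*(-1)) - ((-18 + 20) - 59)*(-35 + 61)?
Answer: 19465744/9 ≈ 2.1629e+6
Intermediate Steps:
R(K) = 12*K
W = 4412/3 (W = 136/((12*(1*(-1)))) - ((-18 + 20) - 59)*(-35 + 61) = 136/((12*(-1))) - (2 - 59)*26 = 136/(-12) - (-57)*26 = 136*(-1/12) - 1*(-1482) = -34/3 + 1482 = 4412/3 ≈ 1470.7)
W² = (4412/3)² = 19465744/9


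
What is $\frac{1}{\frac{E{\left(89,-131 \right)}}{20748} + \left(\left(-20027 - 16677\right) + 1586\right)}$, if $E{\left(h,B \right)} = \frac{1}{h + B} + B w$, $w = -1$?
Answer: $- \frac{871416}{30602381587} \approx -2.8475 \cdot 10^{-5}$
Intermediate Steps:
$E{\left(h,B \right)} = \frac{1}{B + h} - B$ ($E{\left(h,B \right)} = \frac{1}{h + B} + B \left(-1\right) = \frac{1}{B + h} - B$)
$\frac{1}{\frac{E{\left(89,-131 \right)}}{20748} + \left(\left(-20027 - 16677\right) + 1586\right)} = \frac{1}{\frac{\frac{1}{-131 + 89} \left(1 - \left(-131\right)^{2} - \left(-131\right) 89\right)}{20748} + \left(\left(-20027 - 16677\right) + 1586\right)} = \frac{1}{\frac{1 - 17161 + 11659}{-42} \cdot \frac{1}{20748} + \left(-36704 + 1586\right)} = \frac{1}{- \frac{1 - 17161 + 11659}{42} \cdot \frac{1}{20748} - 35118} = \frac{1}{\left(- \frac{1}{42}\right) \left(-5501\right) \frac{1}{20748} - 35118} = \frac{1}{\frac{5501}{42} \cdot \frac{1}{20748} - 35118} = \frac{1}{\frac{5501}{871416} - 35118} = \frac{1}{- \frac{30602381587}{871416}} = - \frac{871416}{30602381587}$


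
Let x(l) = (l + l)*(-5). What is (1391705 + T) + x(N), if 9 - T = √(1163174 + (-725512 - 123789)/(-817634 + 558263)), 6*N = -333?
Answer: 1392269 - √8694532436828245/86457 ≈ 1.3912e+6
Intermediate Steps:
N = -111/2 (N = (⅙)*(-333) = -111/2 ≈ -55.500)
T = 9 - √8694532436828245/86457 (T = 9 - √(1163174 + (-725512 - 123789)/(-817634 + 558263)) = 9 - √(1163174 - 849301/(-259371)) = 9 - √(1163174 - 849301*(-1/259371)) = 9 - √(1163174 + 849301/259371) = 9 - √(301694452855/259371) = 9 - √8694532436828245/86457 ≈ -1069.5)
x(l) = -10*l (x(l) = (2*l)*(-5) = -10*l)
(1391705 + T) + x(N) = (1391705 + (9 - √8694532436828245/86457)) - 10*(-111/2) = (1391714 - √8694532436828245/86457) + 555 = 1392269 - √8694532436828245/86457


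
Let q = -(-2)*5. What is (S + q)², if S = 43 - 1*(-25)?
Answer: 6084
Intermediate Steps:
S = 68 (S = 43 + 25 = 68)
q = 10 (q = -2*(-5) = 10)
(S + q)² = (68 + 10)² = 78² = 6084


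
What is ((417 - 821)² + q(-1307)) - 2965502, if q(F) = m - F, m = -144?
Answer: -2801123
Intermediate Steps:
q(F) = -144 - F
((417 - 821)² + q(-1307)) - 2965502 = ((417 - 821)² + (-144 - 1*(-1307))) - 2965502 = ((-404)² + (-144 + 1307)) - 2965502 = (163216 + 1163) - 2965502 = 164379 - 2965502 = -2801123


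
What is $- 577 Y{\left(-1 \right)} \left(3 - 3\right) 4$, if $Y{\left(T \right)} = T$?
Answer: $0$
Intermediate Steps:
$- 577 Y{\left(-1 \right)} \left(3 - 3\right) 4 = - 577 \left(- \left(3 - 3\right) 4\right) = - 577 \left(- 0 \cdot 4\right) = - 577 \left(\left(-1\right) 0\right) = \left(-577\right) 0 = 0$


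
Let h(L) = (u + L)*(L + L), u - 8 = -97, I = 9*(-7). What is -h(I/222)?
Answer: -138747/2738 ≈ -50.675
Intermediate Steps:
I = -63
u = -89 (u = 8 - 97 = -89)
h(L) = 2*L*(-89 + L) (h(L) = (-89 + L)*(L + L) = (-89 + L)*(2*L) = 2*L*(-89 + L))
-h(I/222) = -2*(-63/222)*(-89 - 63/222) = -2*(-63*1/222)*(-89 - 63*1/222) = -2*(-21)*(-89 - 21/74)/74 = -2*(-21)*(-6607)/(74*74) = -1*138747/2738 = -138747/2738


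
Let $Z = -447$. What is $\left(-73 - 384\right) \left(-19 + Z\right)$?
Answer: $212962$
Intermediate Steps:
$\left(-73 - 384\right) \left(-19 + Z\right) = \left(-73 - 384\right) \left(-19 - 447\right) = \left(-457\right) \left(-466\right) = 212962$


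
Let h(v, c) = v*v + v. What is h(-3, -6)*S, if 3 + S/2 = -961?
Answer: -11568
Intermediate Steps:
S = -1928 (S = -6 + 2*(-961) = -6 - 1922 = -1928)
h(v, c) = v + v**2 (h(v, c) = v**2 + v = v + v**2)
h(-3, -6)*S = -3*(1 - 3)*(-1928) = -3*(-2)*(-1928) = 6*(-1928) = -11568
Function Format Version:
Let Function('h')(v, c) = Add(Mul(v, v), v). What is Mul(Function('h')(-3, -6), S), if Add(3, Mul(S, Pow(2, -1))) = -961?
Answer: -11568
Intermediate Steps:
S = -1928 (S = Add(-6, Mul(2, -961)) = Add(-6, -1922) = -1928)
Function('h')(v, c) = Add(v, Pow(v, 2)) (Function('h')(v, c) = Add(Pow(v, 2), v) = Add(v, Pow(v, 2)))
Mul(Function('h')(-3, -6), S) = Mul(Mul(-3, Add(1, -3)), -1928) = Mul(Mul(-3, -2), -1928) = Mul(6, -1928) = -11568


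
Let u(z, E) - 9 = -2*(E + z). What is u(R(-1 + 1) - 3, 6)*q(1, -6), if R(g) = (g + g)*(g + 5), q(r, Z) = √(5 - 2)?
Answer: 3*√3 ≈ 5.1962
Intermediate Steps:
q(r, Z) = √3
R(g) = 2*g*(5 + g) (R(g) = (2*g)*(5 + g) = 2*g*(5 + g))
u(z, E) = 9 - 2*E - 2*z (u(z, E) = 9 - 2*(E + z) = 9 + (-2*E - 2*z) = 9 - 2*E - 2*z)
u(R(-1 + 1) - 3, 6)*q(1, -6) = (9 - 2*6 - 2*(2*(-1 + 1)*(5 + (-1 + 1)) - 3))*√3 = (9 - 12 - 2*(2*0*(5 + 0) - 3))*√3 = (9 - 12 - 2*(2*0*5 - 3))*√3 = (9 - 12 - 2*(0 - 3))*√3 = (9 - 12 - 2*(-3))*√3 = (9 - 12 + 6)*√3 = 3*√3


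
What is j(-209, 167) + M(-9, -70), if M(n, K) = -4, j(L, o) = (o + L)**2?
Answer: 1760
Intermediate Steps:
j(L, o) = (L + o)**2
j(-209, 167) + M(-9, -70) = (-209 + 167)**2 - 4 = (-42)**2 - 4 = 1764 - 4 = 1760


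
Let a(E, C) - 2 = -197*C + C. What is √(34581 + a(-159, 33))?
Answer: √28115 ≈ 167.68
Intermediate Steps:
a(E, C) = 2 - 196*C (a(E, C) = 2 + (-197*C + C) = 2 - 196*C)
√(34581 + a(-159, 33)) = √(34581 + (2 - 196*33)) = √(34581 + (2 - 6468)) = √(34581 - 6466) = √28115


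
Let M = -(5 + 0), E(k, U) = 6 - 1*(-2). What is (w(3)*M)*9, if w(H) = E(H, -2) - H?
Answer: -225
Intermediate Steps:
E(k, U) = 8 (E(k, U) = 6 + 2 = 8)
w(H) = 8 - H
M = -5 (M = -1*5 = -5)
(w(3)*M)*9 = ((8 - 1*3)*(-5))*9 = ((8 - 3)*(-5))*9 = (5*(-5))*9 = -25*9 = -225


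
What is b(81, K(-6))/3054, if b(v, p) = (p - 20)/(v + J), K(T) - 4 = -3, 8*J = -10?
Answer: -38/487113 ≈ -7.8011e-5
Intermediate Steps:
J = -5/4 (J = (⅛)*(-10) = -5/4 ≈ -1.2500)
K(T) = 1 (K(T) = 4 - 3 = 1)
b(v, p) = (-20 + p)/(-5/4 + v) (b(v, p) = (p - 20)/(v - 5/4) = (-20 + p)/(-5/4 + v))
b(81, K(-6))/3054 = (4*(-20 + 1)/(-5 + 4*81))/3054 = (4*(-19)/(-5 + 324))*(1/3054) = (4*(-19)/319)*(1/3054) = (4*(1/319)*(-19))*(1/3054) = -76/319*1/3054 = -38/487113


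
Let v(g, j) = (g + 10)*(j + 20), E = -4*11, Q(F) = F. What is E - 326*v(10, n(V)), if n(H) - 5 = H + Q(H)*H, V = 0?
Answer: -163044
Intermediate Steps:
E = -44
n(H) = 5 + H + H² (n(H) = 5 + (H + H*H) = 5 + (H + H²) = 5 + H + H²)
v(g, j) = (10 + g)*(20 + j)
E - 326*v(10, n(V)) = -44 - 326*(200 + 10*(5 + 0 + 0²) + 20*10 + 10*(5 + 0 + 0²)) = -44 - 326*(200 + 10*(5 + 0 + 0) + 200 + 10*(5 + 0 + 0)) = -44 - 326*(200 + 10*5 + 200 + 10*5) = -44 - 326*(200 + 50 + 200 + 50) = -44 - 326*500 = -44 - 163000 = -163044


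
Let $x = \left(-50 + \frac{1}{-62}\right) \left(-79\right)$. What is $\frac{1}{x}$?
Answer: $\frac{62}{244979} \approx 0.00025308$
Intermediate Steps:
$x = \frac{244979}{62}$ ($x = \left(-50 - \frac{1}{62}\right) \left(-79\right) = \left(- \frac{3101}{62}\right) \left(-79\right) = \frac{244979}{62} \approx 3951.3$)
$\frac{1}{x} = \frac{1}{\frac{244979}{62}} = \frac{62}{244979}$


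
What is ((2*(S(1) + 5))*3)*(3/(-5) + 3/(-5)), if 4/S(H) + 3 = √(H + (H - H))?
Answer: -108/5 ≈ -21.600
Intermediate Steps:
S(H) = 4/(-3 + √H) (S(H) = 4/(-3 + √(H + (H - H))) = 4/(-3 + √(H + 0)) = 4/(-3 + √H))
((2*(S(1) + 5))*3)*(3/(-5) + 3/(-5)) = ((2*(4/(-3 + √1) + 5))*3)*(3/(-5) + 3/(-5)) = ((2*(4/(-3 + 1) + 5))*3)*(3*(-⅕) + 3*(-⅕)) = ((2*(4/(-2) + 5))*3)*(-⅗ - ⅗) = ((2*(4*(-½) + 5))*3)*(-6/5) = ((2*(-2 + 5))*3)*(-6/5) = ((2*3)*3)*(-6/5) = (6*3)*(-6/5) = 18*(-6/5) = -108/5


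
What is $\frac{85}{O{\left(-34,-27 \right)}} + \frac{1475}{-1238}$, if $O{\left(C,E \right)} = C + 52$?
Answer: $\frac{19670}{5571} \approx 3.5308$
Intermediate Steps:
$O{\left(C,E \right)} = 52 + C$
$\frac{85}{O{\left(-34,-27 \right)}} + \frac{1475}{-1238} = \frac{85}{52 - 34} + \frac{1475}{-1238} = \frac{85}{18} + 1475 \left(- \frac{1}{1238}\right) = 85 \cdot \frac{1}{18} - \frac{1475}{1238} = \frac{85}{18} - \frac{1475}{1238} = \frac{19670}{5571}$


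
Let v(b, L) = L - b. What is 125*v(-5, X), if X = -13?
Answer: -1000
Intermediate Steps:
125*v(-5, X) = 125*(-13 - 1*(-5)) = 125*(-13 + 5) = 125*(-8) = -1000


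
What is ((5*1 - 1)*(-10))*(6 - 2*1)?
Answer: -160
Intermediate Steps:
((5*1 - 1)*(-10))*(6 - 2*1) = ((5 - 1)*(-10))*(6 - 2) = (4*(-10))*4 = -40*4 = -160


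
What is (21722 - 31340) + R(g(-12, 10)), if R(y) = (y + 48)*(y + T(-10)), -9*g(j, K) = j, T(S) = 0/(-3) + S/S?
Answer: -85526/9 ≈ -9502.9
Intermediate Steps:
T(S) = 1 (T(S) = 0*(-1/3) + 1 = 0 + 1 = 1)
g(j, K) = -j/9
R(y) = (1 + y)*(48 + y) (R(y) = (y + 48)*(y + 1) = (48 + y)*(1 + y) = (1 + y)*(48 + y))
(21722 - 31340) + R(g(-12, 10)) = (21722 - 31340) + (48 + (-1/9*(-12))**2 + 49*(-1/9*(-12))) = -9618 + (48 + (4/3)**2 + 49*(4/3)) = -9618 + (48 + 16/9 + 196/3) = -9618 + 1036/9 = -85526/9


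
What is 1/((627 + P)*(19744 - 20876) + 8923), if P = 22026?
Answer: -1/25634273 ≈ -3.9010e-8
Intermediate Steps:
1/((627 + P)*(19744 - 20876) + 8923) = 1/((627 + 22026)*(19744 - 20876) + 8923) = 1/(22653*(-1132) + 8923) = 1/(-25643196 + 8923) = 1/(-25634273) = -1/25634273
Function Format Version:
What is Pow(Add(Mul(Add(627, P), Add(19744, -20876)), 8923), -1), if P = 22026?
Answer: Rational(-1, 25634273) ≈ -3.9010e-8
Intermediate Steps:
Pow(Add(Mul(Add(627, P), Add(19744, -20876)), 8923), -1) = Pow(Add(Mul(Add(627, 22026), Add(19744, -20876)), 8923), -1) = Pow(Add(Mul(22653, -1132), 8923), -1) = Pow(Add(-25643196, 8923), -1) = Pow(-25634273, -1) = Rational(-1, 25634273)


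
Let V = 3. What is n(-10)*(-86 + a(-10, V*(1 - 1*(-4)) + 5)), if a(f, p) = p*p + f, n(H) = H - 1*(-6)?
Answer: -1216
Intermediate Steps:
n(H) = 6 + H (n(H) = H + 6 = 6 + H)
a(f, p) = f + p² (a(f, p) = p² + f = f + p²)
n(-10)*(-86 + a(-10, V*(1 - 1*(-4)) + 5)) = (6 - 10)*(-86 + (-10 + (3*(1 - 1*(-4)) + 5)²)) = -4*(-86 + (-10 + (3*(1 + 4) + 5)²)) = -4*(-86 + (-10 + (3*5 + 5)²)) = -4*(-86 + (-10 + (15 + 5)²)) = -4*(-86 + (-10 + 20²)) = -4*(-86 + (-10 + 400)) = -4*(-86 + 390) = -4*304 = -1216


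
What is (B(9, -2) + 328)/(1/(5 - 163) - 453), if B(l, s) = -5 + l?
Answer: -52456/71575 ≈ -0.73288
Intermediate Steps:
(B(9, -2) + 328)/(1/(5 - 163) - 453) = ((-5 + 9) + 328)/(1/(5 - 163) - 453) = (4 + 328)/(1/(-158) - 453) = 332/(-1/158 - 453) = 332/(-71575/158) = 332*(-158/71575) = -52456/71575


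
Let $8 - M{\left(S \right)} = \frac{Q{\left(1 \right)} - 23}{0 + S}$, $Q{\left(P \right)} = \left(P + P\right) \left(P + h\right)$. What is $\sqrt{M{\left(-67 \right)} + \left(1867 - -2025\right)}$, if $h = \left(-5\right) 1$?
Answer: $\frac{\sqrt{17505023}}{67} \approx 62.446$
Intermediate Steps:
$h = -5$
$Q{\left(P \right)} = 2 P \left(-5 + P\right)$ ($Q{\left(P \right)} = \left(P + P\right) \left(P - 5\right) = 2 P \left(-5 + P\right)$)
$M{\left(S \right)} = 8 + \frac{31}{S}$ ($M{\left(S \right)} = 8 - \frac{2 \cdot 1 \left(-5 + 1\right) - 23}{0 + S} = 8 - \frac{2 \cdot 1 \left(-4\right) - 23}{S} = 8 - \frac{-8 - 23}{S} = 8 - - \frac{31}{S} = 8 + \frac{31}{S}$)
$\sqrt{M{\left(-67 \right)} + \left(1867 - -2025\right)} = \sqrt{\left(8 + \frac{31}{-67}\right) + \left(1867 - -2025\right)} = \sqrt{\left(8 + 31 \left(- \frac{1}{67}\right)\right) + \left(1867 + 2025\right)} = \sqrt{\left(8 - \frac{31}{67}\right) + 3892} = \sqrt{\frac{505}{67} + 3892} = \sqrt{\frac{261269}{67}} = \frac{\sqrt{17505023}}{67}$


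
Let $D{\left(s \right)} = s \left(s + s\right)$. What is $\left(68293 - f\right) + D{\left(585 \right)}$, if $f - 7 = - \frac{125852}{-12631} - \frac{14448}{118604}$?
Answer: $\frac{281912341328336}{374521781} \approx 7.5273 \cdot 10^{5}$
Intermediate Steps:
$f = \frac{6307666947}{374521781}$ ($f = 7 - \left(- \frac{125852}{12631} + \frac{3612}{29651}\right) = 7 - - \frac{3686014480}{374521781} = 7 + \left(\frac{125852}{12631} - \frac{3612}{29651}\right) = 7 + \frac{3686014480}{374521781} = \frac{6307666947}{374521781} \approx 16.842$)
$D{\left(s \right)} = 2 s^{2}$ ($D{\left(s \right)} = s 2 s = 2 s^{2}$)
$\left(68293 - f\right) + D{\left(585 \right)} = \left(68293 - \frac{6307666947}{374521781}\right) + 2 \cdot 585^{2} = \left(68293 - \frac{6307666947}{374521781}\right) + 2 \cdot 342225 = \frac{25570908322886}{374521781} + 684450 = \frac{281912341328336}{374521781}$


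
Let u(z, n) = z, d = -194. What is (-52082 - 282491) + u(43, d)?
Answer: -334530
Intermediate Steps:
(-52082 - 282491) + u(43, d) = (-52082 - 282491) + 43 = -334573 + 43 = -334530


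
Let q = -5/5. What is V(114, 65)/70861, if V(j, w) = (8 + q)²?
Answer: 7/10123 ≈ 0.00069149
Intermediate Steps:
q = -1 (q = -5*⅕ = -1)
V(j, w) = 49 (V(j, w) = (8 - 1)² = 7² = 49)
V(114, 65)/70861 = 49/70861 = 49*(1/70861) = 7/10123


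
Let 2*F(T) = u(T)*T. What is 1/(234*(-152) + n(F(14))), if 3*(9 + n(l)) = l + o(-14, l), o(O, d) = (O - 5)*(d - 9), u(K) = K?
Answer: -1/36108 ≈ -2.7695e-5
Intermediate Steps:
o(O, d) = (-9 + d)*(-5 + O) (o(O, d) = (-5 + O)*(-9 + d) = (-9 + d)*(-5 + O))
F(T) = T²/2 (F(T) = (T*T)/2 = T²/2)
n(l) = 48 - 6*l (n(l) = -9 + (l + (45 - 9*(-14) - 5*l - 14*l))/3 = -9 + (l + (45 + 126 - 5*l - 14*l))/3 = -9 + (l + (171 - 19*l))/3 = -9 + (171 - 18*l)/3 = -9 + (57 - 6*l) = 48 - 6*l)
1/(234*(-152) + n(F(14))) = 1/(234*(-152) + (48 - 3*14²)) = 1/(-35568 + (48 - 3*196)) = 1/(-35568 + (48 - 6*98)) = 1/(-35568 + (48 - 588)) = 1/(-35568 - 540) = 1/(-36108) = -1/36108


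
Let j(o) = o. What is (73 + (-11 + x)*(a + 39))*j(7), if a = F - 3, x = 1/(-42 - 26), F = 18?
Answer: -124187/34 ≈ -3652.6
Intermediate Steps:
x = -1/68 (x = 1/(-68) = -1/68 ≈ -0.014706)
a = 15 (a = 18 - 3 = 15)
(73 + (-11 + x)*(a + 39))*j(7) = (73 + (-11 - 1/68)*(15 + 39))*7 = (73 - 749/68*54)*7 = (73 - 20223/34)*7 = -17741/34*7 = -124187/34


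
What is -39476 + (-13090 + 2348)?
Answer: -50218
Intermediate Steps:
-39476 + (-13090 + 2348) = -39476 - 10742 = -50218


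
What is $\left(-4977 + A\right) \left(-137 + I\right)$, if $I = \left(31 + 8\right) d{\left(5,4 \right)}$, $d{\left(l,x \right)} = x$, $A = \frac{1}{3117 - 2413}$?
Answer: $- \frac{66572333}{704} \approx -94563.0$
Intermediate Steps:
$A = \frac{1}{704} \approx 0.0014205$
$I = 156$ ($I = \left(31 + 8\right) 4 = 39 \cdot 4 = 156$)
$\left(-4977 + A\right) \left(-137 + I\right) = \left(-4977 + \frac{1}{704}\right) \left(-137 + 156\right) = \left(- \frac{3503807}{704}\right) 19 = - \frac{66572333}{704}$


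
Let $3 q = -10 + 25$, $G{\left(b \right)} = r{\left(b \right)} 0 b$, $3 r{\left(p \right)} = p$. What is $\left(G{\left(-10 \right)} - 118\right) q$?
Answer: $-590$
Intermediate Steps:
$r{\left(p \right)} = \frac{p}{3}$
$G{\left(b \right)} = 0$ ($G{\left(b \right)} = \frac{b}{3} \cdot 0 b = 0 b = 0$)
$q = 5$ ($q = \frac{-10 + 25}{3} = \frac{1}{3} \cdot 15 = 5$)
$\left(G{\left(-10 \right)} - 118\right) q = \left(0 - 118\right) 5 = \left(-118\right) 5 = -590$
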